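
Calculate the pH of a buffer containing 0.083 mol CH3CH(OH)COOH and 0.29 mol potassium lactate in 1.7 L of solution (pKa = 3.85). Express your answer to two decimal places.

Henderson–Hasselbalch: pH = pKa + log([CH3CH(OH)COO-]/[CH3CH(OH)COOH]) = 3.85 + log(0.29/0.083)
pH = 3.85 + (+0.543) = 4.39

pH = 4.39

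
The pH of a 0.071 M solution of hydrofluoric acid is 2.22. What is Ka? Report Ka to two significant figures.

Ka = 5.6 × 10^-4

[H+] = 10^(-2.22) = 6.03 × 10^-3 M
At equilibrium [HA] = 0.071 − 6.03 × 10^-3 = 6.50 × 10^-2 M
Ka = [H+][A-]/[HA] = (6.03 × 10^-3)² / 6.50 × 10^-2 = 5.6 × 10^-4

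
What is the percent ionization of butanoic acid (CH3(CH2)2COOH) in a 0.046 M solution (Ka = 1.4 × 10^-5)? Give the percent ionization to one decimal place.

1.7%

CH3(CH2)2COOH ⇌ CH3(CH2)2COO- + H+; let x = [H+] at equilibrium.
x ≈ √(Ka·C₀) = √(1.4 × 10^-5 × 0.046) = 8.02 × 10^-4 M
Fraction ionized = 8.02 × 10^-4 / 0.046 = 0.0174 → 1.7%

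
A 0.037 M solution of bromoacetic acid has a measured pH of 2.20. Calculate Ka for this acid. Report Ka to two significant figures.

Ka = 1.3 × 10^-3

[H+] = 10^(-2.20) = 6.31 × 10^-3 M
At equilibrium [HA] = 0.037 − 6.31 × 10^-3 = 3.07 × 10^-2 M
Ka = [H+][A-]/[HA] = (6.31 × 10^-3)² / 3.07 × 10^-2 = 1.3 × 10^-3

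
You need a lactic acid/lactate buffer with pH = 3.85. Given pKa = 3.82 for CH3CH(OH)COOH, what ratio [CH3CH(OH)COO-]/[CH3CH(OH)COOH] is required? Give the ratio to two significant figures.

ratio = 1.1

pH = pKa + log(r) ⇒ log(r) = 3.85 − 3.82 = +0.03
r = [CH3CH(OH)COO-]/[CH3CH(OH)COOH] = 10^(+0.03) = 1.07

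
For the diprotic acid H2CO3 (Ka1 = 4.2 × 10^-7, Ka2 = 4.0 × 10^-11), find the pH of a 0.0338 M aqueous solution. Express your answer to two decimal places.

Ka1 ≫ Ka2, so treat the first dissociation as the only significant source of H+.
Ka1 = x²/(0.0338 − x) = 4.2 × 10^-7
x ≈ √(4.2 × 10^-7 × 0.0338) = 1.19 × 10^-4 M
pH = −log(1.19 × 10^-4) = 3.92

pH = 3.92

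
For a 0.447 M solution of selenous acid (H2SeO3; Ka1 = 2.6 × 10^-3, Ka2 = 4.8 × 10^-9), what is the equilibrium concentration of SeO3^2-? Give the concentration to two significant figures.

4.8 × 10^-9 M

First ionization gives [H+] ≈ [HSeO3-] = 3.28 × 10^-2 M.
Second step: Ka2 = [H+][SeO3^2-]/[HSeO3-] ≈ [SeO3^2-] (since [H+] ≈ [HSeO3-]).
So [SeO3^2-] ≈ Ka2.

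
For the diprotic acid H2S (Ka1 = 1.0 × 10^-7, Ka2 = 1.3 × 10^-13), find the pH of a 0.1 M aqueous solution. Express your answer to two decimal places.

pH = 4.00

Since Ka1 ≫ Ka2, the first ionization dominates [H+].
Ka1 = x²/(0.1 − x) = 1.0 × 10^-7
x ≈ √(1.0 × 10^-7 × 0.1) = 1.00 × 10^-4 M
pH = −log(1.00 × 10^-4) = 4.00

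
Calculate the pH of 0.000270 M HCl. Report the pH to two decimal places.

HCl is a strong acid and dissociates completely, so [H+] = 0.000270 M.
pH = -log(0.00027) = 3.57

pH = 3.57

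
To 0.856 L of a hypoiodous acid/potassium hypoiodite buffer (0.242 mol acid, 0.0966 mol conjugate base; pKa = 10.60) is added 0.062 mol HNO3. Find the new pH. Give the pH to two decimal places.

Added H+ converts OI- to HOI: HOI → 0.304 mol, OI- → 0.0346 mol.
pH = pKa + log([A⁻]/[HA]) = 10.60 + log(0.0346/0.304) = 10.60 -0.944

pH = 9.66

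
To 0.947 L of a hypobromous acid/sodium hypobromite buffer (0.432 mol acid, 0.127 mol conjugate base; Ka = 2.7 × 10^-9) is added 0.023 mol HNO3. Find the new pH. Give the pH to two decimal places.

After neutralization: n(HOBr) = 0.455 mol, n(OBr-) = 0.104 mol.
pKa = −log(2.7 × 10^-9) = 8.569
Henderson–Hasselbalch with mole ratio 0.104/0.455: pH = 8.569 + (-0.641)

pH = 7.93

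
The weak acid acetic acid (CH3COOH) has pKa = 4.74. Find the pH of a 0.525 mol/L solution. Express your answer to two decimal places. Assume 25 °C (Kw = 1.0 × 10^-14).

pH = 2.51

CH3COOH ⇌ CH3COO- + H+
Ka = 10^(−4.74) = 1.82 × 10^-5
From the ICE table, Ka = x²/(0.525 − x) = 1.82 × 10^-5.
Assume x ≪ 0.525: x ≈ √(1.82 × 10^-5 × 0.525) = 3.09 × 10^-3 M
pH = −log[H+] = −log(3.09 × 10^-3) = 2.51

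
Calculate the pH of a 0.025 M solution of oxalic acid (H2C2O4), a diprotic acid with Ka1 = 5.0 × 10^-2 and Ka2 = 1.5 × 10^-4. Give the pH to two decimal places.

Ka1 ≫ Ka2, so treat the first dissociation as the only significant source of H+.
Ka1 = x²/(0.025 − x) = 5.0 × 10^-2
Solving the quadratic: x = (−Ka1 + √(Ka1² + 4·Ka1·C₀))/2 = 1.83 × 10^-2 M
pH = −log(1.83 × 10^-2) = 1.74

pH = 1.74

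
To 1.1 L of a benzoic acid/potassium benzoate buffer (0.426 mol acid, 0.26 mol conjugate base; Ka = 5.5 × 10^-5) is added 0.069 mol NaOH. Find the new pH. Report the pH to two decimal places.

pH = 4.22

OH- converts C6H5COOH to C6H5COO-: C6H5COOH → 0.357 mol, C6H5COO- → 0.329 mol.
pKa = −log(5.5 × 10^-5) = 4.260
Henderson–Hasselbalch with mole ratio 0.329/0.357: pH = 4.260 + (-0.035)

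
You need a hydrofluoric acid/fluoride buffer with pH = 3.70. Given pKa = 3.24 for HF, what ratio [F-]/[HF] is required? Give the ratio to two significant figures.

pH = pKa + log(r) ⇒ log(r) = 3.70 − 3.24 = +0.46
r = [F-]/[HF] = 10^(+0.46) = 2.88

ratio = 2.9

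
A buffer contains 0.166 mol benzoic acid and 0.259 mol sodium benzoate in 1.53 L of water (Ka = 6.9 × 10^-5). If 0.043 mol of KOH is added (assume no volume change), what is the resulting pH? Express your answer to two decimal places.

pH = 4.55

After neutralization: n(C6H5COOH) = 0.123 mol, n(C6H5COO-) = 0.302 mol.
pKa = −log(6.9 × 10^-5) = 4.161
pH = pKa + log(n_C6H5COO-/n_C6H5COOH) = 4.161 + log(0.302/0.123) = 4.161 + (+0.390)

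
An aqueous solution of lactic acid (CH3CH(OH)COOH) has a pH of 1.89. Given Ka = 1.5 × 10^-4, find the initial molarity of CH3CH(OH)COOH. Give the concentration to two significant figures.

C₀ = 1.1 M

[H+] = 10^(-1.89) = 1.29 × 10^-2 M = x
Ka = x²/(C₀ − x) ⇒ C₀ = x + x²/Ka
C₀ = 1.29 × 10^-2 + (1.29 × 10^-2)²/(1.5 × 10^-4) = 1.12 M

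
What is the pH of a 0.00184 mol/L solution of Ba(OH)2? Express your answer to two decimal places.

pH = 11.57

Ba(OH)2 is a strong base (each formula unit releases 2 OH-); [OH-] = 0.00368 M.
pOH = -log(0.00368) = 2.43
pH = 14.00 - 2.43 = 11.57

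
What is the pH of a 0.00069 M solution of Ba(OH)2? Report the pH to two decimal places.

Ba(OH)2 is a strong base (each formula unit releases 2 OH-); [OH-] = 0.00138 M.
pOH = -log(0.00138) = 2.86
pH = 14.00 - 2.86 = 11.14

pH = 11.14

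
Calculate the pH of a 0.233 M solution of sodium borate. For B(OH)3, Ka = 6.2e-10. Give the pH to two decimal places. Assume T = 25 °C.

B(OH)4- is the conjugate base of the weak acid B(OH)3.
Kb = Kw/Ka = 1.0×10^-14 / 6.2 × 10^-10 = 1.61 × 10^-5
Kb = [OH-]²/(0.233 − [OH-]) = 1.61 × 10^-5
Neglecting [OH-] in the denominator: [OH-] = √(1.61 × 10^-5 × 0.233) = 1.94 × 10^-3 M
([OH-]/C₀ = 0.83% < 5%, so the approximation holds.)
pOH = −log(1.94 × 10^-3) = 2.71; pH = 14.00 − 2.71 = 11.29

pH = 11.29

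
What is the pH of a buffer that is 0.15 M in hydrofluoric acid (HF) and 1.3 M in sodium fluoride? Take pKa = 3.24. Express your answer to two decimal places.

Using pH = pKa + log([base]/[acid]) with [base]/[acid] = 1.3/0.15:
pH = 3.24 + (+0.938) = 4.18

pH = 4.18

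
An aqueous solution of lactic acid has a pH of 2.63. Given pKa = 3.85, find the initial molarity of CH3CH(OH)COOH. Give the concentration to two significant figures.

[H+] = 10^(-2.63) = 2.34 × 10^-3 M = x
Ka = 10^(−3.85) = 1.41 × 10^-4
Ka = x²/(C₀ − x) ⇒ C₀ = x + x²/Ka
C₀ = 2.34 × 10^-3 + (2.34 × 10^-3)²/(1.41 × 10^-4) = 4.12 × 10^-2 M

C₀ = 4.1 × 10^-2 M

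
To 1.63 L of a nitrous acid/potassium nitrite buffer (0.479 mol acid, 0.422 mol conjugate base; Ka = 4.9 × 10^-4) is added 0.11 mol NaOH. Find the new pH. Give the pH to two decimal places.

After neutralization: n(HNO2) = 0.369 mol, n(NO2-) = 0.532 mol.
pKa = −log(4.9 × 10^-4) = 3.310
Henderson–Hasselbalch with mole ratio 0.532/0.369: pH = 3.310 + (+0.159)

pH = 3.47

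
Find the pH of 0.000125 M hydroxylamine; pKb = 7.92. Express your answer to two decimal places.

NH2OH + H2O ⇌ NH3OH+ + OH-
Kb = 10^(−7.92) = 1.20 × 10^-8
From the ICE table, Kb = x²/(0.000125 − x) = 1.20 × 10^-8.
Since Kb ≪ C₀, x ≈ √(Kb·C₀) = 1.22 × 10^-6 M.
Check: 0.98% ionized — well under 5%, approximation valid.
pOH = 5.91, so pH = 14.00 − pOH = 8.09

pH = 8.09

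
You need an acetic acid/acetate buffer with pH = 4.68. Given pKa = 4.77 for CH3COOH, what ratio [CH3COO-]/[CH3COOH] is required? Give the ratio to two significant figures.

ratio = 0.81

pH = pKa + log(r) ⇒ log(r) = 4.68 − 4.77 = -0.09
r = [CH3COO-]/[CH3COOH] = 10^(-0.09) = 0.813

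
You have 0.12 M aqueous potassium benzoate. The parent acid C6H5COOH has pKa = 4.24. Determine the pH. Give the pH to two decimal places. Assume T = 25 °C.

C6H5COO- is the conjugate base of the weak acid C6H5COOH.
Ka = 10^(−4.24) = 5.75 × 10^-5
Kb = Kw/Ka = 1.0×10^-14 / 5.75 × 10^-5 = 1.74 × 10^-10
Let x = [OH-] at equilibrium. Kb = x²/(0.12 − x).
Assume x ≪ 0.12: x ≈ √(1.74 × 10^-10 × 0.12) = 4.57 × 10^-6 M
(x/C₀ = 0.0038% < 5%, so the approximation holds.)
pOH = 5.34, so pH = 14.00 − pOH = 8.66

pH = 8.66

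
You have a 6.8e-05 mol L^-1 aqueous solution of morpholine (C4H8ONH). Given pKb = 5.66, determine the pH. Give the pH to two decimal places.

pH = 9.05

C4H8ONH + H2O ⇌ C4H8ONH2+ + OH-
Kb = 10^(−5.66) = 2.19 × 10^-6
Let x = [OH-] at equilibrium. Kb = x²/(6.8e-05 − x).
The 5% rule fails; solving x² + Kb·x − Kb·C₀ = 0 exactly:
x = [−2.19e-06 + √(2.19e-06² + 5.96e-10)]/2 = 1.12 × 10^-5 M
pOH = 4.95, so pH = 14.00 − pOH = 9.05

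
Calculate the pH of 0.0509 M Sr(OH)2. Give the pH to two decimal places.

Sr(OH)2 is a strong base (each formula unit releases 2 OH-); [OH-] = 0.102 M.
pOH = -log(0.102) = 0.99
pH = 14.00 - 0.99 = 13.01

pH = 13.01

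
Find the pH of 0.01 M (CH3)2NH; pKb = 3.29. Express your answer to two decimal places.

pH = 11.31

(CH3)2NH + H2O ⇌ (CH3)2NH2+ + OH-
Kb = 10^(−3.29) = 5.13 × 10^-4
Kb = x²/(0.01 − x) = 5.13 × 10^-4
The 5% rule fails; solving x² + Kb·x − Kb·C₀ = 0 exactly:
x = (−Kb + √(Kb² + 4·Kb·C₀))/2 = 2.02 × 10^-3 M
pOH = 2.69, so pH = 14.00 − pOH = 11.31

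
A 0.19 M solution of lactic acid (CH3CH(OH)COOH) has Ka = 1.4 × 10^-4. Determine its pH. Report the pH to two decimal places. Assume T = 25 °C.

CH3CH(OH)COOH ⇌ CH3CH(OH)COO- + H+
Ka = x²/(0.19 − x) = 1.4 × 10^-4
Assume x ≪ 0.19: x ≈ √(1.4 × 10^-4 × 0.19) = 5.16 × 10^-3 M
(x/C₀ = 2.7% < 5%, so the approximation holds.)
pH = −log[H+] = −log(5.16 × 10^-3) = 2.29

pH = 2.29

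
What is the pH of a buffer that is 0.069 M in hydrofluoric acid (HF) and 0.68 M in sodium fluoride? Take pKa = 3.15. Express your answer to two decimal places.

Using pH = pKa + log([base]/[acid]) with [base]/[acid] = 0.68/0.069:
pH = 3.15 + (+0.994) = 4.14

pH = 4.14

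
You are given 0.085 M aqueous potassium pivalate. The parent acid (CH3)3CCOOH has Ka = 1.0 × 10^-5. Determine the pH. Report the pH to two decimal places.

(CH3)3CCOO- is the conjugate base of the weak acid (CH3)3CCOOH.
Kb = Kw/Ka = 1.0×10^-14 / 1.0 × 10^-5 = 1.00 × 10^-9
Kb = [OH-]²/(0.085 − [OH-]) = 1.00 × 10^-9
Assume [OH-] ≪ 0.085: [OH-] ≈ √(1.00 × 10^-9 × 0.085) = 9.22 × 10^-6 M
Check: 0.011% ionized — well under 5%, approximation valid.
pOH = 5.04, so pH = 14.00 − pOH = 8.96

pH = 8.96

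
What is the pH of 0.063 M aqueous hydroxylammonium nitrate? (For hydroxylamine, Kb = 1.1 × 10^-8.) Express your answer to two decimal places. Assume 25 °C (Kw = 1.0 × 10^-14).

NH3OH+ is the conjugate acid of the weak base NH2OH.
Ka = Kw/Kb = 1.0×10^-14 / 1.1 × 10^-8 = 9.09 × 10^-7
Ka = [H+]²/(0.063 − [H+]) = 9.09 × 10^-7
Since Ka ≪ C₀, [H+] ≈ √(Ka·C₀) = 2.39 × 10^-4 M.
([H+]/C₀ = 0.38% < 5%, so the approximation holds.)
pH = −log(2.39 × 10^-4) = 3.62

pH = 3.62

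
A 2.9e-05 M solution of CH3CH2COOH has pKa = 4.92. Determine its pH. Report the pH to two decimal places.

pH = 4.87

CH3CH2COOH ⇌ CH3CH2COO- + H+
Ka = 10^(−4.92) = 1.20 × 10^-5
From the ICE table, Ka = x²/(2.9e-05 − x) = 1.20 × 10^-5.
x is not negligible relative to C₀; solve x² + 1.2e-05·x − 3.48e-10 = 0.
x = [−1.2e-05 + √(1.2e-05² + 1.39e-09)]/2 = 1.36 × 10^-5 M
pH = −log(1.36 × 10^-5) = 4.87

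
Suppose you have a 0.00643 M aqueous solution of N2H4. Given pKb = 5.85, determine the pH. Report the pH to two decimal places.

pH = 9.98

N2H4 + H2O ⇌ N2H5+ + OH-
Kb = 10^(−5.85) = 1.41 × 10^-6
Kb = x²/(0.00643 − x) = 1.41 × 10^-6
Assume x ≪ 0.00643: x ≈ √(1.41 × 10^-6 × 0.00643) = 9.52 × 10^-5 M
pOH = −log(9.52 × 10^-5) = 4.02; pH = 14.00 − 4.02 = 9.98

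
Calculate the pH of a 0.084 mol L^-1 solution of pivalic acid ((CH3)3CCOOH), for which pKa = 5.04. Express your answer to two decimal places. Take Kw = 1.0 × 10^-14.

(CH3)3CCOOH ⇌ (CH3)3CCOO- + H+
Ka = 10^(−5.04) = 9.12 × 10^-6
Let x = [H+] at equilibrium. Ka = x²/(0.084 − x).
Neglecting x in the denominator: x = √(9.12 × 10^-6 × 0.084) = 8.75 × 10^-4 M
Check: 1% ionized — well under 5%, approximation valid.
pH = −log[H+] = −log(8.75 × 10^-4) = 3.06

pH = 3.06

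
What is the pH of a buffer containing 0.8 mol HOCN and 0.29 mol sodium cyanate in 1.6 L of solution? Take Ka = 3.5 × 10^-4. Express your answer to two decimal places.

pKa = −log(3.5 × 10^-4) = 3.456
Using pH = pKa + log([base]/[acid]) with [base]/[acid] = 0.29/0.8:
pH = 3.456 + (-0.441) = 3.02

pH = 3.02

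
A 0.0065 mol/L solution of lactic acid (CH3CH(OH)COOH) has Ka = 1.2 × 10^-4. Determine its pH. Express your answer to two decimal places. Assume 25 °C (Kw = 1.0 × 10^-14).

CH3CH(OH)COOH ⇌ CH3CH(OH)COO- + H+
Ka = x²/(0.0065 − x) = 1.2 × 10^-4
Here C₀/Ka ≈ 54.2, so the small-x approximation fails. Use the quadratic:
x = [−0.00012 + √(0.00012² + 3.12e-06)]/2 = 8.25 × 10^-4 M
pH = −log[H+] = −log(8.25 × 10^-4) = 3.08

pH = 3.08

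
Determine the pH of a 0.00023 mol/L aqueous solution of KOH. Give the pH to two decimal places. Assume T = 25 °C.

KOH is a strong base; [OH-] = 0.00023 M.
pOH = -log(0.00023) = 3.64
pH = 14.00 - 3.64 = 10.36

pH = 10.36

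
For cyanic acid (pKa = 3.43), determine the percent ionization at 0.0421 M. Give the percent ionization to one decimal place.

HOCN ⇌ OCN- + H+; let x = [H+] at equilibrium.
Ka = 10^(−3.43) = 3.72 × 10^-4
Ka = x²/(C₀ − x); solving the quadratic gives x = 3.78 × 10^-3 M.
Fraction ionized = 3.78 × 10^-3 / 0.0421 = 0.0898 → 9.0%

9.0%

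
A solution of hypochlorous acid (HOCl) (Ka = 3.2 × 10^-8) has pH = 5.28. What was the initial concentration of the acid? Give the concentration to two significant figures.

C₀ = 8.7 × 10^-4 M

[H+] = 10^(-5.28) = 5.25 × 10^-6 M = x
Ka = x²/(C₀ − x) ⇒ C₀ = x + x²/Ka
C₀ = 5.25 × 10^-6 + (5.25 × 10^-6)²/(3.2 × 10^-8) = 8.67 × 10^-4 M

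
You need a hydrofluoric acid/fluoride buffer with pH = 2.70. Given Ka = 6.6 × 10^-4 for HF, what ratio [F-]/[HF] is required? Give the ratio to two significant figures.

pKa = -log(6.6 × 10^-4) = 3.180
pH = pKa + log(r) ⇒ log(r) = 2.70 − 3.180 = -0.480
r = [F-]/[HF] = 10^(-0.480) = 0.331

ratio = 0.33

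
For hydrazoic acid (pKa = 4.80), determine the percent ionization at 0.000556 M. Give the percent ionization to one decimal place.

HN3 ⇌ N3- + H+; let x = [H+] at equilibrium.
Ka = 10^(−4.80) = 1.58 × 10^-5
Solve x² + 1.58e-05x − 8.78e-09 = 0 → x = 8.62 × 10^-5 M
Fraction ionized = 8.62 × 10^-5 / 0.000556 = 0.1550 → 15.5%

15.5%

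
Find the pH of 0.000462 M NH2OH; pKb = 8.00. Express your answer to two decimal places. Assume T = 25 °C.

NH2OH + H2O ⇌ NH3OH+ + OH-
Kb = 10^(−8.00) = 1.00 × 10^-8
Kb = [OH-]²/(0.000462 − [OH-]) = 1.00 × 10^-8
Since Kb ≪ C₀, [OH-] ≈ √(Kb·C₀) = 2.15 × 10^-6 M.
pOH = −log(2.15 × 10^-6) = 5.67; pH = 14.00 − 5.67 = 8.33

pH = 8.33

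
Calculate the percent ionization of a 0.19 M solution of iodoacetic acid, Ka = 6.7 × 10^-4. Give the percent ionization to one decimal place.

5.8%

ICH2COOH ⇌ ICH2COO- + H+; let x = [H+] at equilibrium.
Solve x² + 0.00067x − 0.000127 = 0 → x = 1.10 × 10^-2 M
Fraction ionized = 1.10 × 10^-2 / 0.19 = 0.0579 → 5.8%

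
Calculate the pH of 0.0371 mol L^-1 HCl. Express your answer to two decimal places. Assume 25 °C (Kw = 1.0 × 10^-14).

pH = 1.43

HCl is a strong acid and dissociates completely, so [H+] = 0.0371 M.
pH = -log(0.0371) = 1.43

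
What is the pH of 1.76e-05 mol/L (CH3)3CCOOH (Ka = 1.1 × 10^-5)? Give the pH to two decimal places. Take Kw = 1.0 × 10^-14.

(CH3)3CCOOH ⇌ (CH3)3CCOO- + H+
Ka = [H+]²/(1.76e-05 − [H+]) = 1.1 × 10^-5
The 5% rule fails; solving [H+]² + Ka·[H+] − Ka·C₀ = 0 exactly:
[H+] = [−1.1e-05 + √(1.1e-05² + 7.74e-10)]/2 = 9.46 × 10^-6 M
pH = −log[H+] = −log(9.46 × 10^-6) = 5.02

pH = 5.02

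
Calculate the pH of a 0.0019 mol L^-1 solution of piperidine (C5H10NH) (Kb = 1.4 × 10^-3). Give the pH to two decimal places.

pH = 11.03

C5H10NH + H2O ⇌ C5H10NH2+ + OH-
Kb = x²/(0.0019 − x) = 1.4 × 10^-3
x is not negligible relative to C₀; solve x² + 0.0014·x − 2.66e-06 = 0.
x = [−0.0014 + √(0.0014² + 1.06e-05)]/2 = 1.07 × 10^-3 M
pOH = 2.97, so pH = 14.00 − pOH = 11.03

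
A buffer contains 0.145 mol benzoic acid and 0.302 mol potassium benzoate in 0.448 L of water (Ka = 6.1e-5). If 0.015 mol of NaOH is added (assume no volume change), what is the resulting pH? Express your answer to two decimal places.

pH = 4.60

OH- converts C6H5COOH to C6H5COO-: C6H5COOH → 0.13 mol, C6H5COO- → 0.317 mol.
pKa = −log(6.1 × 10^-5) = 4.215
pH = pKa + log(n_C6H5COO-/n_C6H5COOH) = 4.215 + log(0.317/0.13) = 4.215 + (+0.387)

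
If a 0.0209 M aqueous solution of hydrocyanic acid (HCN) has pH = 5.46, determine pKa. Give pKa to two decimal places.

[H+] = 10^(-5.46) = 3.47 × 10^-6 M
At equilibrium [HA] = 0.0209 − 3.47 × 10^-6 = 2.09 × 10^-2 M
Ka = [H+][A-]/[HA] = (3.47 × 10^-6)² / 2.09 × 10^-2 = 5.76 × 10^-10
pKa = -log(5.76 × 10^-10) = 9.24

pKa = 9.24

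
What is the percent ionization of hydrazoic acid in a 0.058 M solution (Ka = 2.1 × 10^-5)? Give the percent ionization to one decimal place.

HN3 ⇌ N3- + H+; let x = [H+] at equilibrium.
x ≈ √(Ka·C₀) = √(2.1 × 10^-5 × 0.058) = 1.10 × 10^-3 M
% ionization = x/C₀ × 100% = 1.10 × 10^-3/0.058 × 100% = 1.9%

1.9%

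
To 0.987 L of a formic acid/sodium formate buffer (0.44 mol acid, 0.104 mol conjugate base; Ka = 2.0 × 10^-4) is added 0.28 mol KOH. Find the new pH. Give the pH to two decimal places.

After neutralization: n(HCOOH) = 0.16 mol, n(HCOO-) = 0.384 mol.
pKa = −log(2.0 × 10^-4) = 3.699
pH = pKa + log([A⁻]/[HA]) = 3.699 + log(0.384/0.16) = 3.699 +0.380

pH = 4.08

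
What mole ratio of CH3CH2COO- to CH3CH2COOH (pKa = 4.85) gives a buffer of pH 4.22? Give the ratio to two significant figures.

ratio = 0.23

pH = pKa + log(r) ⇒ log(r) = 4.22 − 4.85 = -0.63
r = [CH3CH2COO-]/[CH3CH2COOH] = 10^(-0.63) = 0.234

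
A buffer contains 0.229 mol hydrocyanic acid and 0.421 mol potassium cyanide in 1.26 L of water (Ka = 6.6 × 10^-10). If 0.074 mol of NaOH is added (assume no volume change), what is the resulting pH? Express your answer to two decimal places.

pH = 9.68

OH- converts HCN to CN-: HCN → 0.155 mol, CN- → 0.495 mol.
pKa = −log(6.6 × 10^-10) = 9.180
pH = pKa + log(n_CN-/n_HCN) = 9.180 + log(0.495/0.155) = 9.180 + (+0.504)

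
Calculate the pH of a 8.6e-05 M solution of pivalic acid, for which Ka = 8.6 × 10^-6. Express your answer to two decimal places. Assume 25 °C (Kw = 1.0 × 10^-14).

(CH3)3CCOOH ⇌ (CH3)3CCOO- + H+
Ka = x²/(8.6e-05 − x) = 8.6 × 10^-6
The 5% rule fails; solving x² + Ka·x − Ka·C₀ = 0 exactly:
x = [−8.6e-06 + √(8.6e-06² + 2.96e-09)]/2 = 2.32 × 10^-5 M
pH = −log[H+] = −log(2.32 × 10^-5) = 4.63

pH = 4.63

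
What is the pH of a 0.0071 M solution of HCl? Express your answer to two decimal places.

HCl is a strong acid and dissociates completely, so [H+] = 0.0071 M.
pH = -log(0.0071) = 2.15

pH = 2.15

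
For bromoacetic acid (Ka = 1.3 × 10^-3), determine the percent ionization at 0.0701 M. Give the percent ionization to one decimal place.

BrCH2COOH ⇌ BrCH2COO- + H+; let x = [H+] at equilibrium.
Solve x² + 0.0013x − 9.11e-05 = 0 → x = 8.92 × 10^-3 M
Fraction ionized = 8.92 × 10^-3 / 0.0701 = 0.1272 → 12.7%

12.7%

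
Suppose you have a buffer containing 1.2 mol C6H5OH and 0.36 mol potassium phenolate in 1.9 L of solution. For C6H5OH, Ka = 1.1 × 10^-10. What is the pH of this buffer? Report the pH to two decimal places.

pH = 9.44

pKa = −log(1.1 × 10^-10) = 9.959
Henderson–Hasselbalch: pH = pKa + log([C6H5O-]/[C6H5OH]) = 9.959 + log(0.36/1.2)
pH = 9.959 + (-0.523) = 9.44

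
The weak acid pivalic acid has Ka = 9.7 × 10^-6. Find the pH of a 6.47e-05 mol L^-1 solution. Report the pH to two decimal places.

(CH3)3CCOOH ⇌ (CH3)3CCOO- + H+
Ka = [H+]²/(6.47e-05 − [H+]) = 9.7 × 10^-6
Here C₀/Ka ≈ 6.67, so the small-[H+] approximation fails. Use the quadratic:
[H+] = [−9.7e-06 + √(9.7e-06² + 2.51e-09)]/2 = 2.07 × 10^-5 M
pH = −log(2.07 × 10^-5) = 4.68

pH = 4.68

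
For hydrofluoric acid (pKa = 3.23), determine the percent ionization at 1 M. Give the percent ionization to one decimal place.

2.4%

HF ⇌ F- + H+; let x = [H+] at equilibrium.
Ka = 10^(−3.23) = 5.89 × 10^-4
x ≈ √(Ka·C₀) = √(5.89 × 10^-4 × 1) = 2.43 × 10^-2 M
Fraction ionized = 2.43 × 10^-2 / 1 = 0.0243 → 2.4%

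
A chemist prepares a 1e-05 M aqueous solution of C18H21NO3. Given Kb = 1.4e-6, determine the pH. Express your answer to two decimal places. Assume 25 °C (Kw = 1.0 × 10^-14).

pH = 8.49

C18H21NO3 + H2O ⇌ C18H22NO3+ + OH-
From the ICE table, Kb = x²/(1e-05 − x) = 1.4 × 10^-6.
Here C₀/Kb ≈ 7.14, so the small-x approximation fails. Use the quadratic:
x = (−Kb + √(Kb² + 4·Kb·C₀))/2 = 3.11 × 10^-6 M
pOH = −log(3.11 × 10^-6) = 5.51; pH = 14.00 − 5.51 = 8.49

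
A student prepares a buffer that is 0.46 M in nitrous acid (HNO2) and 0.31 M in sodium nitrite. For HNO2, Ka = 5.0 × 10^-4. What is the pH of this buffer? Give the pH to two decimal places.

pH = 3.13

pKa = −log(5.0 × 10^-4) = 3.301
pH = pKa + log([A⁻]/[HA]) = 3.301 + log(0.31/0.46)
pH = 3.301 + (-0.171) = 3.13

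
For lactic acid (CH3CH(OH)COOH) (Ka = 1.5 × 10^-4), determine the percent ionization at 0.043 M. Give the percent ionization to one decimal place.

5.7%

CH3CH(OH)COOH ⇌ CH3CH(OH)COO- + H+; let x = [H+] at equilibrium.
Solve x² + 0.00015x − 6.45e-06 = 0 → x = 2.47 × 10^-3 M
Fraction ionized = 2.47 × 10^-3 / 0.043 = 0.0574 → 5.7%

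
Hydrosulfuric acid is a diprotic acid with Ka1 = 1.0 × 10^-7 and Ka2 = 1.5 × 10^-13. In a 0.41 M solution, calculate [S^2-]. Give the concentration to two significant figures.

First ionization gives [H+] ≈ [HS-] = 2.02 × 10^-4 M.
Second step: Ka2 = [H+][S^2-]/[HS-] ≈ [S^2-] (since [H+] ≈ [HS-]).
So [S^2-] ≈ Ka2.

1.5 × 10^-13 M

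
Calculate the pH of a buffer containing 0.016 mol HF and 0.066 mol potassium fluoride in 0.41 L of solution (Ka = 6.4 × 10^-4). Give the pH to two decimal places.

pH = 3.81

pKa = −log(6.4 × 10^-4) = 3.194
pH = pKa + log([A⁻]/[HA]) = 3.194 + log(0.066/0.016)
pH = 3.194 + (+0.615) = 3.81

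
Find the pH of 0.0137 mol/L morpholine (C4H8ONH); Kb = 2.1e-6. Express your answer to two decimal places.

C4H8ONH + H2O ⇌ C4H8ONH2+ + OH-
Let x = [OH-] at equilibrium. Kb = x²/(0.0137 − x).
Neglecting x in the denominator: x = √(2.1 × 10^-6 × 0.0137) = 1.70 × 10^-4 M
(x/C₀ = 1.2% < 5%, so the approximation holds.)
pOH = −log(1.70 × 10^-4) = 3.77; pH = 14.00 − 3.77 = 10.23

pH = 10.23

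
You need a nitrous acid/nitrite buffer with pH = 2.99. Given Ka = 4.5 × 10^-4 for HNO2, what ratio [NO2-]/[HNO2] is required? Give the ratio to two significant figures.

pKa = -log(4.5 × 10^-4) = 3.347
pH = pKa + log(r) ⇒ log(r) = 2.99 − 3.347 = -0.357
r = [NO2-]/[HNO2] = 10^(-0.357) = 0.44

ratio = 0.44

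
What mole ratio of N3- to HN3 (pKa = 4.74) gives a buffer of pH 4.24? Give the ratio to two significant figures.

ratio = 0.32

pH = pKa + log(r) ⇒ log(r) = 4.24 − 4.74 = -0.50
r = [N3-]/[HN3] = 10^(-0.50) = 0.316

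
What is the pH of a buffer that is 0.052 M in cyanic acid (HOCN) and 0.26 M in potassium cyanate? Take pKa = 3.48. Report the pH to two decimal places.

Henderson–Hasselbalch: pH = pKa + log([OCN-]/[HOCN]) = 3.48 + log(0.26/0.052)
pH = 3.48 + (+0.699) = 4.18

pH = 4.18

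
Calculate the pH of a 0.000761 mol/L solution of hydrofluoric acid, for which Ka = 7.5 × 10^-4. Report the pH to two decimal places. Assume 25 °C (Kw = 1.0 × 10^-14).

HF ⇌ F- + H+
From the ICE table, Ka = [H+]²/(0.000761 − [H+]) = 7.5 × 10^-4.
The 5% rule fails; solving [H+]² + Ka·[H+] − Ka·C₀ = 0 exactly:
[H+] = (−Ka + √(Ka² + 4·Ka·C₀))/2 = 4.68 × 10^-4 M
pH = −log(4.68 × 10^-4) = 3.33

pH = 3.33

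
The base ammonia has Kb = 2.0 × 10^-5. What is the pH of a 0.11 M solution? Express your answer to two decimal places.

pH = 11.17

NH3 + H2O ⇌ NH4+ + OH-
Kb = [OH-]²/(0.11 − [OH-]) = 2.0 × 10^-5
Since Kb ≪ C₀, [OH-] ≈ √(Kb·C₀) = 1.48 × 10^-3 M.
pOH = 2.83, so pH = 14.00 − pOH = 11.17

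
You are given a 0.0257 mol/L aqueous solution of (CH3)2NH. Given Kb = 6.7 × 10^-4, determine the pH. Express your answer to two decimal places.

pH = 11.58

(CH3)2NH + H2O ⇌ (CH3)2NH2+ + OH-
Let x = [OH-] at equilibrium. Kb = x²/(0.0257 − x).
The 5% rule fails; solving x² + Kb·x − Kb·C₀ = 0 exactly:
x = (−Kb + √(Kb² + 4·Kb·C₀))/2 = 3.83 × 10^-3 M
pOH = 2.42, so pH = 14.00 − pOH = 11.58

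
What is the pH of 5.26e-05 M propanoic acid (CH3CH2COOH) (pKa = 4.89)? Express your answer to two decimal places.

pH = 4.69

CH3CH2COOH ⇌ CH3CH2COO- + H+
Ka = 10^(−4.89) = 1.29 × 10^-5
Let x = [H+] at equilibrium. Ka = x²/(5.26e-05 − x).
Here C₀/Ka ≈ 4.08, so the small-x approximation fails. Use the quadratic:
x = (−Ka + √(Ka² + 4·Ka·C₀))/2 = 2.04 × 10^-5 M
pH = −log(2.04 × 10^-5) = 4.69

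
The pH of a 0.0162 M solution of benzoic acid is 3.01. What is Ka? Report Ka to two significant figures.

Ka = 6.3 × 10^-5

[H+] = 10^(-3.01) = 9.77 × 10^-4 M
At equilibrium [HA] = 0.0162 − 9.77 × 10^-4 = 1.52 × 10^-2 M
Ka = [H+][A-]/[HA] = (9.77 × 10^-4)² / 1.52 × 10^-2 = 6.3 × 10^-5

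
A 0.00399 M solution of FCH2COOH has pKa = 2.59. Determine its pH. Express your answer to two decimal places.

FCH2COOH ⇌ FCH2COO- + H+
Ka = 10^(−2.59) = 2.57 × 10^-3
Ka = [H+]²/(0.00399 − [H+]) = 2.57 × 10^-3
The 5% rule fails; solving [H+]² + Ka·[H+] − Ka·C₀ = 0 exactly:
[H+] = (−Ka + √(Ka² + 4·Ka·C₀))/2 = 2.17 × 10^-3 M
pH = −log[H+] = −log(2.17 × 10^-3) = 2.66

pH = 2.66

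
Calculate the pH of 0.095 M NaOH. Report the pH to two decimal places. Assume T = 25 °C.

NaOH is a strong base; [OH-] = 0.095 M.
pOH = -log(0.095) = 1.02
pH = 14.00 - 1.02 = 12.98

pH = 12.98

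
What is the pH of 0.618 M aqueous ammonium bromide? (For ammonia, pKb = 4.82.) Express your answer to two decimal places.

pH = 4.69

NH4+ is the conjugate acid of the weak base NH3.
Kb = 10^(−4.82) = 1.51 × 10^-5
Ka = Kw/Kb = 1.0×10^-14 / 1.51 × 10^-5 = 6.62 × 10^-10
Ka = [H+]²/(0.618 − [H+]) = 6.62 × 10^-10
Neglecting [H+] in the denominator: [H+] = √(6.62 × 10^-10 × 0.618) = 2.02 × 10^-5 M
pH = −log[H+] = −log(2.02 × 10^-5) = 4.69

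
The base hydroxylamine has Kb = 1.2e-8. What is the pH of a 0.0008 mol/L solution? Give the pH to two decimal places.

NH2OH + H2O ⇌ NH3OH+ + OH-
From the ICE table, Kb = [OH-]²/(0.0008 − [OH-]) = 1.2 × 10^-8.
Since Kb ≪ C₀, [OH-] ≈ √(Kb·C₀) = 3.10 × 10^-6 M.
pOH = −log(3.10 × 10^-6) = 5.51; pH = 14.00 − 5.51 = 8.49

pH = 8.49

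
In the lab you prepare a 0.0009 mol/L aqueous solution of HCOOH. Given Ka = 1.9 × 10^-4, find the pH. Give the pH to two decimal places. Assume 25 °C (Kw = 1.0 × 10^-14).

HCOOH ⇌ HCOO- + H+
Ka = x²/(0.0009 − x) = 1.9 × 10^-4
Here C₀/Ka ≈ 4.74, so the small-x approximation fails. Use the quadratic:
x = (−Ka + √(Ka² + 4·Ka·C₀))/2 = 3.29 × 10^-4 M
pH = −log(3.29 × 10^-4) = 3.48

pH = 3.48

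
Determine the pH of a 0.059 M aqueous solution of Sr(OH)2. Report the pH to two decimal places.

Sr(OH)2 is a strong base (each formula unit releases 2 OH-); [OH-] = 0.118 M.
pOH = -log(0.118) = 0.93
pH = 14.00 - 0.93 = 13.07

pH = 13.07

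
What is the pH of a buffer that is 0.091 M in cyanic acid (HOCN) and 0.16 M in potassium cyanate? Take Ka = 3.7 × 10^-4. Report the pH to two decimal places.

pKa = −log(3.7 × 10^-4) = 3.432
Henderson–Hasselbalch: pH = pKa + log([OCN-]/[HOCN]) = 3.432 + log(0.16/0.091)
pH = 3.432 + (+0.245) = 3.68

pH = 3.68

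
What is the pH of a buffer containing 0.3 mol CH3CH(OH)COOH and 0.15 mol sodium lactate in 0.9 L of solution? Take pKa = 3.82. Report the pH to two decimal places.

pH = 3.52

pH = pKa + log([A⁻]/[HA]) = 3.82 + log(0.15/0.3)
pH = 3.82 + (-0.301) = 3.52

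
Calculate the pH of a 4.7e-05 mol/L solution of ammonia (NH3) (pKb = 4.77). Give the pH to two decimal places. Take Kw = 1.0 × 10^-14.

NH3 + H2O ⇌ NH4+ + OH-
Kb = 10^(−4.77) = 1.70 × 10^-5
Let x = [OH-] at equilibrium. Kb = x²/(4.7e-05 − x).
The 5% rule fails; solving x² + Kb·x − Kb·C₀ = 0 exactly:
x = [−1.7e-05 + √(1.7e-05² + 3.2e-09)]/2 = 2.10 × 10^-5 M
pOH = 4.68, so pH = 14.00 − pOH = 9.32

pH = 9.32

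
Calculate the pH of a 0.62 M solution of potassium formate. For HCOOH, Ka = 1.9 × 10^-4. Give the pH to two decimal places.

pH = 8.76

HCOO- is the conjugate base of the weak acid HCOOH.
Kb = Kw/Ka = 1.0×10^-14 / 1.9 × 10^-4 = 5.26 × 10^-11
From the ICE table, Kb = [OH-]²/(0.62 − [OH-]) = 5.26 × 10^-11.
Since Kb ≪ C₀, [OH-] ≈ √(Kb·C₀) = 5.71 × 10^-6 M.
pOH = −log(5.71 × 10^-6) = 5.24; pH = 14.00 − 5.24 = 8.76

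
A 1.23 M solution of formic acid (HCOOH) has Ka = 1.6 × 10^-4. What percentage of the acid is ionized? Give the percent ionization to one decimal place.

1.1%

HCOOH ⇌ HCOO- + H+; let x = [H+] at equilibrium.
x ≈ √(Ka·C₀) = √(1.6 × 10^-4 × 1.23) = 1.40 × 10^-2 M
% ionization = x/C₀ × 100% = 1.40 × 10^-2/1.23 × 100% = 1.1%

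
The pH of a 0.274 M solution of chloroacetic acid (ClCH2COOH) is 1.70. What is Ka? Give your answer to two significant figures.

[H+] = 10^(-1.70) = 2.00 × 10^-2 M
At equilibrium [HA] = 0.274 − 2.00 × 10^-2 = 2.54 × 10^-1 M
Ka = [H+][A-]/[HA] = (2.00 × 10^-2)² / 2.54 × 10^-1 = 1.6 × 10^-3

Ka = 1.6 × 10^-3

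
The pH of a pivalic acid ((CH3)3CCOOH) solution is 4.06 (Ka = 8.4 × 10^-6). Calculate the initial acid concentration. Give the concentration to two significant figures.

C₀ = 9.9 × 10^-4 M

[H+] = 10^(-4.06) = 8.71 × 10^-5 M = x
Ka = x²/(C₀ − x) ⇒ C₀ = x + x²/Ka
C₀ = 8.71 × 10^-5 + (8.71 × 10^-5)²/(8.4 × 10^-6) = 9.90 × 10^-4 M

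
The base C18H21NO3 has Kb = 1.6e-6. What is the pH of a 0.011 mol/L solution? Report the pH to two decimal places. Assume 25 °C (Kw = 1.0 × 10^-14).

pH = 10.12

C18H21NO3 + H2O ⇌ C18H22NO3+ + OH-
From the ICE table, Kb = [OH-]²/(0.011 − [OH-]) = 1.6 × 10^-6.
Assume [OH-] ≪ 0.011: [OH-] ≈ √(1.6 × 10^-6 × 0.011) = 1.33 × 10^-4 M
Check: 1.2% ionized — well under 5%, approximation valid.
pOH = 3.88, so pH = 14.00 − pOH = 10.12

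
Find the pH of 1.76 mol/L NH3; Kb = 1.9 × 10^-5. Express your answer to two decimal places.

NH3 + H2O ⇌ NH4+ + OH-
Kb = x²/(1.76 − x) = 1.9 × 10^-5
Since Kb ≪ C₀, x ≈ √(Kb·C₀) = 5.78 × 10^-3 M.
(x/C₀ = 0.33% < 5%, so the approximation holds.)
pOH = 2.24, so pH = 14.00 − pOH = 11.76

pH = 11.76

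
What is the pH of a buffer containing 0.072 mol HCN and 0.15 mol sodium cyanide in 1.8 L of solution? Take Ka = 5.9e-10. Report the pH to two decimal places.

pH = 9.55

pKa = −log(5.9 × 10^-10) = 9.229
Using pH = pKa + log([base]/[acid]) with [base]/[acid] = 0.15/0.072:
pH = 9.229 + (+0.319) = 9.55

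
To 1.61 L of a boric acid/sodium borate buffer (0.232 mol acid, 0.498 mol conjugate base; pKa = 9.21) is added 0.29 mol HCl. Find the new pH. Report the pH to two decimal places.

Added H+ converts B(OH)4- to B(OH)3: B(OH)3 → 0.522 mol, B(OH)4- → 0.208 mol.
pH = pKa + log(n_B(OH)4-/n_B(OH)3) = 9.21 + log(0.208/0.522) = 9.21 + (-0.400)

pH = 8.81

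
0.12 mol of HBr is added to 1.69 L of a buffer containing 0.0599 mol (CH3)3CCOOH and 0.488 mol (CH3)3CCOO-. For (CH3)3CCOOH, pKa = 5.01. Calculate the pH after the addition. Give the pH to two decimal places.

Added H+ converts (CH3)3CCOO- to (CH3)3CCOOH: (CH3)3CCOOH → 0.18 mol, (CH3)3CCOO- → 0.368 mol.
pH = pKa + log([A⁻]/[HA]) = 5.01 + log(0.368/0.18) = 5.01 +0.311

pH = 5.32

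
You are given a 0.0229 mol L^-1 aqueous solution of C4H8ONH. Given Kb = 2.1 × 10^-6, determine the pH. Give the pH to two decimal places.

pH = 10.34

C4H8ONH + H2O ⇌ C4H8ONH2+ + OH-
Let x = [OH-] at equilibrium. Kb = x²/(0.0229 − x).
Since Kb ≪ C₀, x ≈ √(Kb·C₀) = 2.19 × 10^-4 M.
pOH = −log(2.19 × 10^-4) = 3.66; pH = 14.00 − 3.66 = 10.34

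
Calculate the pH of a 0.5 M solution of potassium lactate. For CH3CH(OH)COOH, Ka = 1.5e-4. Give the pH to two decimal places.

CH3CH(OH)COO- is the conjugate base of the weak acid CH3CH(OH)COOH.
Kb = Kw/Ka = 1.0×10^-14 / 1.5 × 10^-4 = 6.67 × 10^-11
Let x = [OH-] at equilibrium. Kb = x²/(0.5 − x).
Neglecting x in the denominator: x = √(6.67 × 10^-11 × 0.5) = 5.77 × 10^-6 M
pOH = −log(5.77 × 10^-6) = 5.24; pH = 14.00 − 5.24 = 8.76

pH = 8.76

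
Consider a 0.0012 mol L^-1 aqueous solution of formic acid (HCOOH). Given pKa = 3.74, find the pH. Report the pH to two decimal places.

pH = 3.41

HCOOH ⇌ HCOO- + H+
Ka = 10^(−3.74) = 1.82 × 10^-4
From the ICE table, Ka = x²/(0.0012 − x) = 1.82 × 10^-4.
x is not negligible relative to C₀; solve x² + 0.000182·x − 2.18e-07 = 0.
x = (−Ka + √(Ka² + 4·Ka·C₀))/2 = 3.85 × 10^-4 M
pH = −log(3.85 × 10^-4) = 3.41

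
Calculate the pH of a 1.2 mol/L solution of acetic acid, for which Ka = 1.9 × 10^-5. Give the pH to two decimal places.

CH3COOH ⇌ CH3COO- + H+
Ka = [H+]²/(1.2 − [H+]) = 1.9 × 10^-5
Since Ka ≪ C₀, [H+] ≈ √(Ka·C₀) = 4.77 × 10^-3 M.
pH = −log[H+] = −log(4.77 × 10^-3) = 2.32

pH = 2.32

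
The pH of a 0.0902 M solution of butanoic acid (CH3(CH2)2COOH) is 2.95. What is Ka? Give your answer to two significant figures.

[H+] = 10^(-2.95) = 1.12 × 10^-3 M
At equilibrium [HA] = 0.0902 − 1.12 × 10^-3 = 8.91 × 10^-2 M
Ka = [H+][A-]/[HA] = (1.12 × 10^-3)² / 8.91 × 10^-2 = 1.4 × 10^-5

Ka = 1.4 × 10^-5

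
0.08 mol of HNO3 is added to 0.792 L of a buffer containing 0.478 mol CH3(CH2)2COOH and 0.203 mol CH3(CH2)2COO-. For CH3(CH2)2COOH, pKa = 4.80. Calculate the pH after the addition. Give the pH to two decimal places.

pH = 4.14

After neutralization: n(CH3(CH2)2COOH) = 0.558 mol, n(CH3(CH2)2COO-) = 0.123 mol.
pH = pKa + log([A⁻]/[HA]) = 4.80 + log(0.123/0.558) = 4.80 -0.657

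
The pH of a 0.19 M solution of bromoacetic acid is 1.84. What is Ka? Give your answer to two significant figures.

[H+] = 10^(-1.84) = 1.45 × 10^-2 M
At equilibrium [HA] = 0.19 − 1.45 × 10^-2 = 1.75 × 10^-1 M
Ka = [H+][A-]/[HA] = (1.45 × 10^-2)² / 1.75 × 10^-1 = 1.2 × 10^-3

Ka = 1.2 × 10^-3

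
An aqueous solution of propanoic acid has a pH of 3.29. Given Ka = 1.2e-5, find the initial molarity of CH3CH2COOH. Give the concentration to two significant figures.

[H+] = 10^(-3.29) = 5.13 × 10^-4 M = x
Ka = x²/(C₀ − x) ⇒ C₀ = x + x²/Ka
C₀ = 5.13 × 10^-4 + (5.13 × 10^-4)²/(1.2 × 10^-5) = 2.24 × 10^-2 M

C₀ = 2.2 × 10^-2 M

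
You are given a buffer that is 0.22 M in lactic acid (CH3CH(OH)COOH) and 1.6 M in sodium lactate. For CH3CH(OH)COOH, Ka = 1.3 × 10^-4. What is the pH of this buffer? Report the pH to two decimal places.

pKa = −log(1.3 × 10^-4) = 3.886
Henderson–Hasselbalch: pH = pKa + log([CH3CH(OH)COO-]/[CH3CH(OH)COOH]) = 3.886 + log(1.6/0.22)
pH = 3.886 + (+0.862) = 4.75

pH = 4.75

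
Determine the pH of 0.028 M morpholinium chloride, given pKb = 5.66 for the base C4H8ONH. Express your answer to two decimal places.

pH = 4.95

C4H8ONH2+ is the conjugate acid of the weak base C4H8ONH.
Kb = 10^(−5.66) = 2.19 × 10^-6
Ka = Kw/Kb = 1.0×10^-14 / 2.19 × 10^-6 = 4.57 × 10^-9
From the ICE table, Ka = [H+]²/(0.028 − [H+]) = 4.57 × 10^-9.
Neglecting [H+] in the denominator: [H+] = √(4.57 × 10^-9 × 0.028) = 1.13 × 10^-5 M
Check: 0.04% ionized — well under 5%, approximation valid.
pH = −log[H+] = −log(1.13 × 10^-5) = 4.95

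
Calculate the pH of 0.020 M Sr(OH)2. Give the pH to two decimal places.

Sr(OH)2 is a strong base (each formula unit releases 2 OH-); [OH-] = 0.04 M.
pOH = -log(0.04) = 1.40
pH = 14.00 - 1.40 = 12.60

pH = 12.60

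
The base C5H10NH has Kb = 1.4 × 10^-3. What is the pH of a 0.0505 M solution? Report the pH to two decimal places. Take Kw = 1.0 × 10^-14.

pH = 11.89

C5H10NH + H2O ⇌ C5H10NH2+ + OH-
Kb = x²/(0.0505 − x) = 1.4 × 10^-3
Here C₀/Kb ≈ 36.1, so the small-x approximation fails. Use the quadratic:
x = (−Kb + √(Kb² + 4·Kb·C₀))/2 = 7.74 × 10^-3 M
pOH = −log(7.74 × 10^-3) = 2.11; pH = 14.00 − 2.11 = 11.89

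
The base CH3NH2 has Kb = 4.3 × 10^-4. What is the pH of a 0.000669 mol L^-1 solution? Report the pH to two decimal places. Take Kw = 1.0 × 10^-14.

CH3NH2 + H2O ⇌ CH3NH3+ + OH-
Let x = [OH-] at equilibrium. Kb = x²/(0.000669 − x).
The 5% rule fails; solving x² + Kb·x − Kb·C₀ = 0 exactly:
x = [−0.00043 + √(0.00043² + 1.15e-06)]/2 = 3.63 × 10^-4 M
pOH = −log(3.63 × 10^-4) = 3.44; pH = 14.00 − 3.44 = 10.56

pH = 10.56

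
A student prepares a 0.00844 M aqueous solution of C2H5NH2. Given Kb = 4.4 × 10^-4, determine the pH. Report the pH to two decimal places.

C2H5NH2 + H2O ⇌ C2H5NH3+ + OH-
Kb = [OH-]²/(0.00844 − [OH-]) = 4.4 × 10^-4
The 5% rule fails; solving [OH-]² + Kb·[OH-] − Kb·C₀ = 0 exactly:
[OH-] = (−Kb + √(Kb² + 4·Kb·C₀))/2 = 1.72 × 10^-3 M
pOH = −log(1.72 × 10^-3) = 2.76; pH = 14.00 − 2.76 = 11.24

pH = 11.24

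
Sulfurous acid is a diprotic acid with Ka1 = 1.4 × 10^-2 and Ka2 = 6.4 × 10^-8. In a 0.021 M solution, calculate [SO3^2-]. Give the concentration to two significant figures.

6.4 × 10^-8 M

First ionization gives [H+] ≈ [HSO3-] = 1.15 × 10^-2 M.
Second step: Ka2 = [H+][SO3^2-]/[HSO3-] ≈ [SO3^2-] (since [H+] ≈ [HSO3-]).
So [SO3^2-] ≈ Ka2.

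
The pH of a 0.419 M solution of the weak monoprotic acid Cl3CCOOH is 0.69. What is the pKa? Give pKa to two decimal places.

pKa = 0.71

[H+] = 10^(-0.69) = 2.04 × 10^-1 M
At equilibrium [HA] = 0.419 − 2.04 × 10^-1 = 2.15 × 10^-1 M
Ka = [H+][A-]/[HA] = (2.04 × 10^-1)² / 2.15 × 10^-1 = 1.94 × 10^-1
pKa = -log(1.94 × 10^-1) = 0.71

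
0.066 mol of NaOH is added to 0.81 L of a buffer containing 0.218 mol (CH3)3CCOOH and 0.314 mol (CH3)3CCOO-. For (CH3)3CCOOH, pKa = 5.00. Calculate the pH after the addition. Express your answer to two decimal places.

After neutralization: n((CH3)3CCOOH) = 0.152 mol, n((CH3)3CCOO-) = 0.38 mol.
pH = pKa + log([A⁻]/[HA]) = 5.00 + log(0.38/0.152) = 5.00 +0.398

pH = 5.40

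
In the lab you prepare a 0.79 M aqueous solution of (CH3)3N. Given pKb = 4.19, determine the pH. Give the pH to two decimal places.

(CH3)3N + H2O ⇌ (CH3)3NH+ + OH-
Kb = 10^(−4.19) = 6.46 × 10^-5
Kb = [OH-]²/(0.79 − [OH-]) = 6.46 × 10^-5
Neglecting [OH-] in the denominator: [OH-] = √(6.46 × 10^-5 × 0.79) = 7.14 × 10^-3 M
pOH = 2.15, so pH = 14.00 − pOH = 11.85

pH = 11.85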